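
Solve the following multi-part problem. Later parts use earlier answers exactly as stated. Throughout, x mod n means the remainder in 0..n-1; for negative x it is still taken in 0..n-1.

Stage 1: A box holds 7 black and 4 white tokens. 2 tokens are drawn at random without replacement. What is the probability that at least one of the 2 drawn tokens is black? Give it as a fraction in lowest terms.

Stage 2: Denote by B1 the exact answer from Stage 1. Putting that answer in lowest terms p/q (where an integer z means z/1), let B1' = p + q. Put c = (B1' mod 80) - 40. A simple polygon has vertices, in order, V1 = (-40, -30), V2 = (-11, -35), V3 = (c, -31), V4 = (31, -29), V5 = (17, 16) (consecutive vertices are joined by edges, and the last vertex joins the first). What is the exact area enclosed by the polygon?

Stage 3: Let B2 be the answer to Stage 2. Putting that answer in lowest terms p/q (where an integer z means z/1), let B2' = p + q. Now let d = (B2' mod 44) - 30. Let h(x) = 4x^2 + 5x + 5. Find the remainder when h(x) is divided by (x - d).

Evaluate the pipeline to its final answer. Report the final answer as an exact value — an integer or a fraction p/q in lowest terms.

1664

Stage 1: total draws C(11,2) = 55; complement C(4,2) = 6; favorable 55 - 6 = 49; P = 49/55; answer 49/55
Stage 2: B1 = 49/55; threaded value p + q = 104; c = -16; cross terms: (-40*-35 - -11*-30)=1070, (-11*-31 - -16*-35)=-219, (-16*-29 - 31*-31)=1425, (31*16 - 17*-29)=989, (17*-30 - -40*16)=130; twice the area = |3395| = 3395; area = 3395/2; answer 3395/2
Stage 3: B2 = 3395/2; threaded value p + q = 3397; d = -21; remainder = value at the root: 4*(-21)^2 + 5*(-21)^1 + 5 = (1764) + (-105) + (5) = 1664; answer 1664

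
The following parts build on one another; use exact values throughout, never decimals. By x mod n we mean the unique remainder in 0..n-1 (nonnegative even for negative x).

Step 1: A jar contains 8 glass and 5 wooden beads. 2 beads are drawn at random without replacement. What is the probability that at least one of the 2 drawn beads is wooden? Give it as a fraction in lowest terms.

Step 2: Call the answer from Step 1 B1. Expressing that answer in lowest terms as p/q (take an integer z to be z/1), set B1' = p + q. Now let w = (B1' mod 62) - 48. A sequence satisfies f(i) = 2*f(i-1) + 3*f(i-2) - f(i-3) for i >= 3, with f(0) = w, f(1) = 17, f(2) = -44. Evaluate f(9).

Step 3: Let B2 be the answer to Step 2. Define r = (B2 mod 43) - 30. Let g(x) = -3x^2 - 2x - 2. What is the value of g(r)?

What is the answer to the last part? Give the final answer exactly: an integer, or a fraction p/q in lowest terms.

Step 1: total draws C(13,2) = 78; complement C(8,2) = 28; favorable 78 - 28 = 50; P = 25/39; answer 25/39
Step 2: B1 = 25/39; threaded value p + q = 64; w = -46; f(3) = 2*(-44) + 3*(17) - 1*(-46) = 9; iterating: f(3)=9, f(4)=-131, f(5)=-191, f(6)=-784, f(7)=-2010, f(8)=-6181, f(9)=-17608; answer -17608
Step 3: B2 = -17608; r = -8; -3*(-8)^2 - 2*(-8)^1 - 2 = (-192) + (16) + (-2) = -178; answer -178

-178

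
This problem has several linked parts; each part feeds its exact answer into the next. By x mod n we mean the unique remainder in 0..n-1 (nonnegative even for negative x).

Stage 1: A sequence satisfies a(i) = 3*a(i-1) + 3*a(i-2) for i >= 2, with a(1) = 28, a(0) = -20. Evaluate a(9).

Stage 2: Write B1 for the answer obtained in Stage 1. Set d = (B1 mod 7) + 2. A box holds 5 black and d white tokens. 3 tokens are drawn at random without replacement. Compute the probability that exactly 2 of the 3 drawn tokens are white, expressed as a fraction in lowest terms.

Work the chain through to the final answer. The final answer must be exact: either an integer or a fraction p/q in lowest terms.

15/56

Stage 1: a(2) = 3*(28) + 3*(-20) = 24; iterating: a(2)=24, a(3)=156, a(4)=540, a(5)=2088, a(6)=7884, a(7)=29916, a(8)=113400, a(9)=429948; answer 429948
Stage 2: B1 = 429948; d = 3; total draws C(8,3) = 56; favorable C(3,2)*C(5,1) = 15; P = 15/56; answer 15/56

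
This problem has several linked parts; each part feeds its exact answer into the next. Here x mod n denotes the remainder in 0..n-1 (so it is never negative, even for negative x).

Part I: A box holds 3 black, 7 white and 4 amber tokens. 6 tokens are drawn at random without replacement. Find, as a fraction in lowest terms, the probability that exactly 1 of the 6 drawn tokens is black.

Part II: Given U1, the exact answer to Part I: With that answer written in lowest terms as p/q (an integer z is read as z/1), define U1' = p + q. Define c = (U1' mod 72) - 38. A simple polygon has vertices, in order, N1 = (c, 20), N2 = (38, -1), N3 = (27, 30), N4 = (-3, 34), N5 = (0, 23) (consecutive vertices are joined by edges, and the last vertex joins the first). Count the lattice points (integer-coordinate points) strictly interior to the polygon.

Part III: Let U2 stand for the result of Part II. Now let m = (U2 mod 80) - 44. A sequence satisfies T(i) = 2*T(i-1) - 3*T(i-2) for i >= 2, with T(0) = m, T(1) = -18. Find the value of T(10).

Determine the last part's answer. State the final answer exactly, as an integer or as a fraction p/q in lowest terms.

Part I: total draws C(14,6) = 3003; favorable C(3,1)*C(11,5) = 1386; P = 6/13; answer 6/13
Part II: U1 = 6/13; threaded value p + q = 19; c = -19; cross terms: (-19*-1 - 38*20)=-741, (38*30 - 27*-1)=1167, (27*34 - -3*30)=1008, (-3*23 - 0*34)=-69, (0*20 - -19*23)=437; twice the area = |1802| = 1802; area = 901; boundary points = 3 + 1 + 2 + 1 + 1 = 8; strictly interior points = area - boundary/2 + 1 = 898; answer 898
Part III: U2 = 898; m = -26; T(2) = 2*(-18) - 3*(-26) = 42; iterating: T(2)=42, T(3)=138, T(4)=150, T(5)=-114, T(6)=-678, T(7)=-1014, T(8)=6, T(9)=3054, T(10)=6090; answer 6090

6090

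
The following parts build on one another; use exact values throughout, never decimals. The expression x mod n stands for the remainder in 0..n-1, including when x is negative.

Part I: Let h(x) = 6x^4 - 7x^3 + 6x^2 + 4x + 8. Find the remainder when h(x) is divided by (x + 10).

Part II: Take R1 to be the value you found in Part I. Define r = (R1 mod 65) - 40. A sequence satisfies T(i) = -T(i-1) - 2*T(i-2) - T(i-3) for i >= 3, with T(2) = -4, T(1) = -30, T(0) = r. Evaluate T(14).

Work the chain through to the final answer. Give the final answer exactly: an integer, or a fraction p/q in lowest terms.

Part I: remainder = value at the root: 6*(-10)^4 - 7*(-10)^3 + 6*(-10)^2 + 4*(-10)^1 + 8 = (60000) + (7000) + (600) + (-40) + (8) = 67568; answer 67568
Part II: R1 = 67568; r = -7; T(3) = -1*(-4) - 2*(-30) - 1*(-7) = 71; iterating: T(3)=71, T(4)=-33, T(5)=-105, T(6)=100, T(7)=143, T(8)=-238, T(9)=-148, T(10)=481, T(11)=53, T(12)=-867, T(13)=280, T(14)=1401; answer 1401

1401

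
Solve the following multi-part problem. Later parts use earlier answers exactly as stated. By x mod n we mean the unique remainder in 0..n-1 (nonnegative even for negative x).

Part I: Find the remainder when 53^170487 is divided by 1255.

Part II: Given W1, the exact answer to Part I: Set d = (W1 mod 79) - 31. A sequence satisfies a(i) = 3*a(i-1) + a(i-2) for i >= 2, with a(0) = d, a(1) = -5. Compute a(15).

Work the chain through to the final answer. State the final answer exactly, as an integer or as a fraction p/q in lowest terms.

Part I: squarings mod 1255: 53^1=53, 53^2=299, 53^4=296, 53^8=1021, 53^16=791, 53^32=691, 53^64=581, 53^128=1221, 53^256=1156, 53^512=1016, 53^1024=646, 53^2048=656, 53^4096=1126, 53^8192=326, 53^16384=856, 53^32768=1071, 53^65536=1226, 53^131072=841; 53^170487 = 53^1 * 53^2 * 53^4 * 53^16 * 53^32 * 53^64 * 53^128 * 53^256 * 53^2048 * 53^4096 * 53^32768 * 53^131072 = 1137 (mod 1255); answer 1137
Part II: W1 = 1137; d = 0; a(2) = 3*(-5) + 1*(0) = -15; iterating: a(2)=-15, a(3)=-50, a(4)=-165, a(5)=-545, a(6)=-1800, a(7)=-5945, a(8)=-19635, a(9)=-64850, a(10)=-214185, a(11)=-707405, a(12)=-2336400, a(13)=-7716605, a(14)=-25486215, a(15)=-84175250; answer -84175250

-84175250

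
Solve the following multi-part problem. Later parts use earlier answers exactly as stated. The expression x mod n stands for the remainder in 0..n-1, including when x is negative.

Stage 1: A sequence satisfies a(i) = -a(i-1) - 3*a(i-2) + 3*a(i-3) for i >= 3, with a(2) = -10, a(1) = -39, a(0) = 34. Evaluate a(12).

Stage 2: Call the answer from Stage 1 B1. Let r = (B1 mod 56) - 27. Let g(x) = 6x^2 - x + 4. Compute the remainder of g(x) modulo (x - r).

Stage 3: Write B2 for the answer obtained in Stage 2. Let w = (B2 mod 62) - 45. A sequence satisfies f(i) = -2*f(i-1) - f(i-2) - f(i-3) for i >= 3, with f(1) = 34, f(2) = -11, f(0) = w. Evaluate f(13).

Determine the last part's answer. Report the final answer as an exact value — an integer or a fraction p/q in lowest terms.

Stage 1: a(3) = -1*(-10) - 3*(-39) + 3*(34) = 229; iterating: a(3)=229, a(4)=-316, a(5)=-401, a(6)=2036, a(7)=-1781, a(8)=-5530, a(9)=16981, a(10)=-5734, a(11)=-61799, a(12)=129944; answer 129944
Stage 2: B1 = 129944; r = -3; remainder = value at the root: 6*(-3)^2 - 1*(-3)^1 + 4 = (54) + (3) + (4) = 61; answer 61
Stage 3: B2 = 61; w = 16; f(3) = -2*(-11) - 1*(34) - 1*(16) = -28; iterating: f(3)=-28, f(4)=33, f(5)=-27, f(6)=49, f(7)=-104, f(8)=186, f(9)=-317, f(10)=552, f(11)=-973, f(12)=1711, f(13)=-3001; answer -3001

-3001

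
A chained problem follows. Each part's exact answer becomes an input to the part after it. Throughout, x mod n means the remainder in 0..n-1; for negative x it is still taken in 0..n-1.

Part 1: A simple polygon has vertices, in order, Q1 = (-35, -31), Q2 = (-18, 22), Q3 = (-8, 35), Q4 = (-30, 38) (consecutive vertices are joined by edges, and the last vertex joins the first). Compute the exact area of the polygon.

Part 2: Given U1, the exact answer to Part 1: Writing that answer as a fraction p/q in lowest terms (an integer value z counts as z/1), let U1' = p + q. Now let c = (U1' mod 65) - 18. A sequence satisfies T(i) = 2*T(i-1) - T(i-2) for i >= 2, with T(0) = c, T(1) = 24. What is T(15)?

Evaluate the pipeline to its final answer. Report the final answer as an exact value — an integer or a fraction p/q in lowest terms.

220

Part 1: cross terms: (-35*22 - -18*-31)=-1328, (-18*35 - -8*22)=-454, (-8*38 - -30*35)=746, (-30*-31 - -35*38)=2260; twice the area = |1224| = 1224; area = 612; answer 612
Part 2: U1 = 612; threaded value p + q = 613; c = 10; T(2) = 2*(24) - 1*(10) = 38; iterating: T(2)=38, T(3)=52, T(4)=66, T(5)=80, T(6)=94, T(7)=108, T(8)=122, T(9)=136, T(10)=150, T(11)=164, T(12)=178, T(13)=192, T(14)=206, T(15)=220; answer 220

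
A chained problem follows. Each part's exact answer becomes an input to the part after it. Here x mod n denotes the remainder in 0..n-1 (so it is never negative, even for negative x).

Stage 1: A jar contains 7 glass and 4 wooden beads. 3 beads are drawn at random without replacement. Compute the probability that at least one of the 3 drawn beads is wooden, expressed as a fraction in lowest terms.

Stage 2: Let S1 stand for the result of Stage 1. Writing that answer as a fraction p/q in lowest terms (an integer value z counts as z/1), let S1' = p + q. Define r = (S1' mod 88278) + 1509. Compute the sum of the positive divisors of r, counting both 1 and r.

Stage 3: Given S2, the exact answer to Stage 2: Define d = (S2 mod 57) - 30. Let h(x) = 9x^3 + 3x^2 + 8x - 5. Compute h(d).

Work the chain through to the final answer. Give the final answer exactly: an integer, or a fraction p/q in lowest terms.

-240545

Stage 1: total draws C(11,3) = 165; complement C(7,3) = 35; favorable 165 - 35 = 130; P = 26/33; answer 26/33
Stage 2: S1 = 26/33; threaded value p + q = 59; r = 1568; 1568 = 2^5 * 7^2; sigma = (1 + 2 + 4 + 8 + 16 + 32) * (1 + 7 + 49) = 63 * 57 = 3591; answer 3591
Stage 3: S2 = 3591; d = -30; 9*(-30)^3 + 3*(-30)^2 + 8*(-30)^1 - 5 = (-243000) + (2700) + (-240) + (-5) = -240545; answer -240545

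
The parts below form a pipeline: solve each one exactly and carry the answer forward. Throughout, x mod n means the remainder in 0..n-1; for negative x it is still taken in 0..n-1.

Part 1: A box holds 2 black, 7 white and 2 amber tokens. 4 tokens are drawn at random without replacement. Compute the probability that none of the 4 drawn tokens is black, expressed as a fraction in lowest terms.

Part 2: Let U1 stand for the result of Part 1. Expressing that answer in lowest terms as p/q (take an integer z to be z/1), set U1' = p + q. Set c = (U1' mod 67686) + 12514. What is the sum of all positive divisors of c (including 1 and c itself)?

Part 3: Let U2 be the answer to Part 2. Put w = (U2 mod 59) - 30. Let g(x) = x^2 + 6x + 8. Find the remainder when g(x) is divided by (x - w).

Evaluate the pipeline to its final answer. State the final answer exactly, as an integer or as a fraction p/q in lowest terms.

8

Part 1: total draws C(11,4) = 330; favorable C(9,4) = 126; P = 21/55; answer 21/55
Part 2: U1 = 21/55; threaded value p + q = 76; c = 12590; 12590 = 2 * 5 * 1259; sigma = (1 + 2) * (1 + 5) * (1 + 1259) = 3 * 6 * 1260 = 22680; answer 22680
Part 3: U2 = 22680; w = -6; remainder = value at the root: 1*(-6)^2 + 6*(-6)^1 + 8 = (36) + (-36) + (8) = 8; answer 8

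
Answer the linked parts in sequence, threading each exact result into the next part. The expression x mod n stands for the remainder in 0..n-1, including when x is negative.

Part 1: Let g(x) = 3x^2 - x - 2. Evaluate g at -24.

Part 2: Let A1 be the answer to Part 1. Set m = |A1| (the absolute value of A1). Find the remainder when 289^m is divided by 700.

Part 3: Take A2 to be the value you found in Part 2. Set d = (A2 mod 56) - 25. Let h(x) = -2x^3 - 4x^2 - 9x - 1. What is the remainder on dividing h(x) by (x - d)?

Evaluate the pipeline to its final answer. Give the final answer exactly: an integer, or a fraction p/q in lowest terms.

7311

Part 1: 3*(-24)^2 - 1*(-24)^1 - 2 = (1728) + (24) + (-2) = 1750; answer 1750
Part 2: A1 = 1750; m = 1750; squarings mod 700: 289^1=289, 289^2=221, 289^4=541, 289^8=81, 289^16=261, 289^32=221, 289^64=541, 289^128=81, 289^256=261, 289^512=221, 289^1024=541; 289^1750 = 289^2 * 289^4 * 289^16 * 289^64 * 289^128 * 289^512 * 289^1024 = 401 (mod 700); answer 401
Part 3: A2 = 401; d = -16; remainder = value at the root: -2*(-16)^3 - 4*(-16)^2 - 9*(-16)^1 - 1 = (8192) + (-1024) + (144) + (-1) = 7311; answer 7311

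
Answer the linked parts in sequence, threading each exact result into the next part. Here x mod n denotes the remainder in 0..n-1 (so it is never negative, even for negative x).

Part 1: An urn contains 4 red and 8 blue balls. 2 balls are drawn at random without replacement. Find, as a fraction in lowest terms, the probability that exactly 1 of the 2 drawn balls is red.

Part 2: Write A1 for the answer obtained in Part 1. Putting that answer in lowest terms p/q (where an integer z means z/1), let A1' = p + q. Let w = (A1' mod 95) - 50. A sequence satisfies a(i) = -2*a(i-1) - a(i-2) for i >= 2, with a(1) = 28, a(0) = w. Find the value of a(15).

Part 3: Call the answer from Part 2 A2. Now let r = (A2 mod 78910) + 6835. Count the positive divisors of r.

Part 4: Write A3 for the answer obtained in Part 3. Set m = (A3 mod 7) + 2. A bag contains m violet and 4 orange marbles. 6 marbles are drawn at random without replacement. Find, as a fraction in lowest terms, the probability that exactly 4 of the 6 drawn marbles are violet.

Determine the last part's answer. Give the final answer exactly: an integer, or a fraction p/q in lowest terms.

3/7

Part 1: total draws C(12,2) = 66; favorable C(4,1)*C(8,1) = 32; P = 16/33; answer 16/33
Part 2: A1 = 16/33; threaded value p + q = 49; w = -1; a(2) = -2*(28) - 1*(-1) = -55; iterating: a(2)=-55, a(3)=82, a(4)=-109, a(5)=136, a(6)=-163, a(7)=190, a(8)=-217, a(9)=244, a(10)=-271, a(11)=298, a(12)=-325, a(13)=352, a(14)=-379, a(15)=406; answer 406
Part 3: A2 = 406; r = 7241; 7241 = 13 * 557; number of divisors = (1+1) * (1+1) = 4; answer 4
Part 4: A3 = 4; m = 6; total draws C(10,6) = 210; favorable C(6,4)*C(4,2) = 90; P = 3/7; answer 3/7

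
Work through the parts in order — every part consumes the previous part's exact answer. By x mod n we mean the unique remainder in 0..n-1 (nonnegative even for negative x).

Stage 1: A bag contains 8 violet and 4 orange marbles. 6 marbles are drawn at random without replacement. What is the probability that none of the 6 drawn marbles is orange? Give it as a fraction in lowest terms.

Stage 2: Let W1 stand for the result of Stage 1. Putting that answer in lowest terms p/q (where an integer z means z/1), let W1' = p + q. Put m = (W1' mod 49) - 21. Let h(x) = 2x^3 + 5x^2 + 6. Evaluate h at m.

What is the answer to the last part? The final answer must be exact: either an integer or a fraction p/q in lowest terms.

Stage 1: total draws C(12,6) = 924; favorable C(8,6) = 28; P = 1/33; answer 1/33
Stage 2: W1 = 1/33; threaded value p + q = 34; m = 13; 2*(13)^3 + 5*(13)^2 + 6 = (4394) + (845) + (6) = 5245; answer 5245

5245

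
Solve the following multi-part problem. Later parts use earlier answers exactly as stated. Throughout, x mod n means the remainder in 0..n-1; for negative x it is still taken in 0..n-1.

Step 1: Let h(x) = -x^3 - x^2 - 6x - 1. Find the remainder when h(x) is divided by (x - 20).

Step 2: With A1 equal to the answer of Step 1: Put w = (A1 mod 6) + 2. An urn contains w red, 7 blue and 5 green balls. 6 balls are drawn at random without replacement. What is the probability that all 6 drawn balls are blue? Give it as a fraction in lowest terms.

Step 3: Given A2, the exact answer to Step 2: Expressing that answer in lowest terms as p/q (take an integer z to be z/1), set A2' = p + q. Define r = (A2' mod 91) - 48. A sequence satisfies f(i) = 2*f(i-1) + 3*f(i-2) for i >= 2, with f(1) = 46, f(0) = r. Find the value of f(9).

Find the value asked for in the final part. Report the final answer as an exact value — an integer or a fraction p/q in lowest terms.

Step 1: remainder = value at the root: -1*(20)^3 - 1*(20)^2 - 6*(20)^1 - 1 = (-8000) + (-400) + (-120) + (-1) = -8521; answer -8521
Step 2: A1 = -8521; w = 7; total draws C(19,6) = 27132; favorable C(7,6) = 7; P = 1/3876; answer 1/3876
Step 3: A2 = 1/3876; threaded value p + q = 3877; r = 7; f(2) = 2*(46) + 3*(7) = 113; iterating: f(2)=113, f(3)=364, f(4)=1067, f(5)=3226, f(6)=9653, f(7)=28984, f(8)=86927, f(9)=260806; answer 260806

260806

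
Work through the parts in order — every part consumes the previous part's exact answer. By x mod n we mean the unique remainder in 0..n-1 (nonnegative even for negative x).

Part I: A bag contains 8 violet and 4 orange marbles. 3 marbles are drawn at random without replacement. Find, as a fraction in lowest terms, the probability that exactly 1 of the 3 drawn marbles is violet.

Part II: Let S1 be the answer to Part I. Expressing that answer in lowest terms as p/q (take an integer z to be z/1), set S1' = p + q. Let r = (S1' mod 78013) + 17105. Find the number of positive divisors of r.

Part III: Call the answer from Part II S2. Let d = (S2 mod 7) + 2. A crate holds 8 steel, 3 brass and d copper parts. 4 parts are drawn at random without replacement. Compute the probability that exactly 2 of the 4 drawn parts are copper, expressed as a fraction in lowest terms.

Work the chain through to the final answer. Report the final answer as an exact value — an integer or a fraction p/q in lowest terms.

Part I: total draws C(12,3) = 220; favorable C(8,1)*C(4,2) = 48; P = 12/55; answer 12/55
Part II: S1 = 12/55; threaded value p + q = 67; r = 17172; 17172 = 2^2 * 3^4 * 53; number of divisors = (2+1) * (4+1) * (1+1) = 30; answer 30
Part III: S2 = 30; d = 4; total draws C(15,4) = 1365; favorable C(4,2)*C(11,2) = 330; P = 22/91; answer 22/91

22/91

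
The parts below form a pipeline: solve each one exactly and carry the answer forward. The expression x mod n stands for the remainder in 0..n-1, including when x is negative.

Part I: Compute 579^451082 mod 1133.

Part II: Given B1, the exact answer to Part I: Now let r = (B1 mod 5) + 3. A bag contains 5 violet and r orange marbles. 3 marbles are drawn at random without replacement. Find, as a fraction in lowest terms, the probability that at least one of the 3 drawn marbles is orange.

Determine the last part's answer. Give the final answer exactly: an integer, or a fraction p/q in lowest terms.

23/28

Part I: squarings mod 1133: 579^1=579, 579^2=1006, 579^4=267, 579^8=1043, 579^16=169, 579^32=236, 579^64=179, 579^128=317, 579^256=785, 579^512=1006, 579^1024=267, 579^2048=1043, 579^4096=169, 579^8192=236, 579^16384=179, 579^32768=317, 579^65536=785, 579^131072=1006, 579^262144=267; 579^451082 = 579^2 * 579^8 * 579^512 * 579^8192 * 579^16384 * 579^32768 * 579^131072 * 579^262144 = 885 (mod 1133); answer 885
Part II: B1 = 885; r = 3; total draws C(8,3) = 56; complement C(5,3) = 10; favorable 56 - 10 = 46; P = 23/28; answer 23/28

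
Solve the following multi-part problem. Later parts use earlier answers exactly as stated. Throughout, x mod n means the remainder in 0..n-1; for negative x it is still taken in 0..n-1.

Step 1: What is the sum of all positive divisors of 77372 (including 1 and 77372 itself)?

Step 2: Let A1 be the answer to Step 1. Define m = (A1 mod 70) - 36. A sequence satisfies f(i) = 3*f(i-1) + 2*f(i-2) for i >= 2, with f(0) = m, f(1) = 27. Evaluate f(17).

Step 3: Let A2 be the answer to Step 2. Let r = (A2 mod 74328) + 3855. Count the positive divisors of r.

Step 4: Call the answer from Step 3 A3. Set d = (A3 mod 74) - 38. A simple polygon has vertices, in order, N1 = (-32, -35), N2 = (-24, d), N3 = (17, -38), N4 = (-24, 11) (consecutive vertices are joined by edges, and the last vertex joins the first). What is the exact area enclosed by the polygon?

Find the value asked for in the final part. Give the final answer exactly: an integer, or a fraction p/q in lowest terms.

1421/2

Step 1: 77372 = 2^2 * 23 * 29^2; sigma = (1 + 2 + 4) * (1 + 23) * (1 + 29 + 841) = 7 * 24 * 871 = 146328; answer 146328
Step 2: A1 = 146328; m = -8; f(2) = 3*(27) + 2*(-8) = 65; iterating: f(2)=65, f(3)=249, f(4)=877, f(5)=3129, f(6)=11141, f(7)=39681, f(8)=141325, f(9)=503337, f(10)=1792661, f(11)=6384657, f(12)=22739293, f(13)=80987193, f(14)=288440165, f(15)=1027294881, f(16)=3658764973, f(17)=13030884681; answer 13030884681
Step 3: A2 = 13030884681; r = 75216; 75216 = 2^4 * 3 * 1567; number of divisors = (4+1) * (1+1) * (1+1) = 20; answer 20
Step 4: A3 = 20; d = -18; cross terms: (-32*-18 - -24*-35)=-264, (-24*-38 - 17*-18)=1218, (17*11 - -24*-38)=-725, (-24*-35 - -32*11)=1192; twice the area = |1421| = 1421; area = 1421/2; answer 1421/2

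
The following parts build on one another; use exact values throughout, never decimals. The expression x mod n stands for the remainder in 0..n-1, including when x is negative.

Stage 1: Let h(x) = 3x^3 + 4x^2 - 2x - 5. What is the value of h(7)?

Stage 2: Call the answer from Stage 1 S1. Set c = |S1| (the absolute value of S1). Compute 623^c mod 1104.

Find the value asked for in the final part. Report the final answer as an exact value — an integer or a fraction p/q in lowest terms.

289

Stage 1: 3*(7)^3 + 4*(7)^2 - 2*(7)^1 - 5 = (1029) + (196) + (-14) + (-5) = 1206; answer 1206
Stage 2: S1 = 1206; c = 1206; squarings mod 1104: 623^1=623, 623^2=625, 623^4=913, 623^8=49, 623^16=193, 623^32=817, 623^64=673, 623^128=289, 623^256=721, 623^512=961, 623^1024=577; 623^1206 = 623^2 * 623^4 * 623^16 * 623^32 * 623^128 * 623^1024 = 289 (mod 1104); answer 289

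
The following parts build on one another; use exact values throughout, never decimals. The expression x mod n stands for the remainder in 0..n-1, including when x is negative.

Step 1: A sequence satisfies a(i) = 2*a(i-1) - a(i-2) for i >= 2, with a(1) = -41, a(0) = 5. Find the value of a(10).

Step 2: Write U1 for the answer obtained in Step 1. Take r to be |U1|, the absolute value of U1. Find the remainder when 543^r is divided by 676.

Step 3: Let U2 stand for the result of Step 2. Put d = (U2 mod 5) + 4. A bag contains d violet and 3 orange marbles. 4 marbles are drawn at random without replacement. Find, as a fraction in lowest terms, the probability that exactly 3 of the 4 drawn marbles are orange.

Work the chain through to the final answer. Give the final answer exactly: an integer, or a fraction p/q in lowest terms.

Step 1: a(2) = 2*(-41) - 1*(5) = -87; iterating: a(2)=-87, a(3)=-133, a(4)=-179, a(5)=-225, a(6)=-271, a(7)=-317, a(8)=-363, a(9)=-409, a(10)=-455; answer -455
Step 2: U1 = -455; r = 455; squarings mod 676: 543^1=543, 543^2=113, 543^4=601, 543^8=217, 543^16=445, 543^32=633, 543^64=497, 543^128=269, 543^256=29; 543^455 = 543^1 * 543^2 * 543^4 * 543^64 * 543^128 * 543^256 = 147 (mod 676); answer 147
Step 3: U2 = 147; d = 6; total draws C(9,4) = 126; favorable C(3,3)*C(6,1) = 6; P = 1/21; answer 1/21

1/21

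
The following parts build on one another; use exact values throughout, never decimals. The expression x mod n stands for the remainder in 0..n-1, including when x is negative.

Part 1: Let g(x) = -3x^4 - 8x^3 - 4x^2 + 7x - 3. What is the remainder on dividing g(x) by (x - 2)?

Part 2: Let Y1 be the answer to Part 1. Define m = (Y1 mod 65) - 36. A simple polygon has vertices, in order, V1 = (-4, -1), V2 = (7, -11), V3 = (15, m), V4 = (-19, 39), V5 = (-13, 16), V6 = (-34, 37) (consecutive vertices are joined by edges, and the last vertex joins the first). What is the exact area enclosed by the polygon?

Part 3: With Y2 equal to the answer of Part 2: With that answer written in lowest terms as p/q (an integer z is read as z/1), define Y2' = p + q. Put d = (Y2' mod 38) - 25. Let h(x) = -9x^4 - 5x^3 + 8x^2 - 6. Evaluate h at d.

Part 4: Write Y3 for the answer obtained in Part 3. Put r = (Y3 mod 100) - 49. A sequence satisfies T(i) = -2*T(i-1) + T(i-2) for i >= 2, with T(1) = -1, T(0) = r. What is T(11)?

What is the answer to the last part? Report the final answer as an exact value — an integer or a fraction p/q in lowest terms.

Part 1: remainder = value at the root: -3*(2)^4 - 8*(2)^3 - 4*(2)^2 + 7*(2)^1 - 3 = (-48) + (-64) + (-16) + (14) + (-3) = -117; answer -117
Part 2: Y1 = -117; m = -23; cross terms: (-4*-11 - 7*-1)=51, (7*-23 - 15*-11)=4, (15*39 - -19*-23)=148, (-19*16 - -13*39)=203, (-13*37 - -34*16)=63, (-34*-1 - -4*37)=182; twice the area = |651| = 651; area = 651/2; answer 651/2
Part 3: Y2 = 651/2; threaded value p + q = 653; d = -18; -9*(-18)^4 - 5*(-18)^3 + 8*(-18)^2 - 6 = (-944784) + (29160) + (2592) + (-6) = -913038; answer -913038
Part 4: Y3 = -913038; r = 13; T(2) = -2*(-1) + 1*(13) = 15; iterating: T(2)=15, T(3)=-31, T(4)=77, T(5)=-185, T(6)=447, T(7)=-1079, T(8)=2605, T(9)=-6289, T(10)=15183, T(11)=-36655; answer -36655

-36655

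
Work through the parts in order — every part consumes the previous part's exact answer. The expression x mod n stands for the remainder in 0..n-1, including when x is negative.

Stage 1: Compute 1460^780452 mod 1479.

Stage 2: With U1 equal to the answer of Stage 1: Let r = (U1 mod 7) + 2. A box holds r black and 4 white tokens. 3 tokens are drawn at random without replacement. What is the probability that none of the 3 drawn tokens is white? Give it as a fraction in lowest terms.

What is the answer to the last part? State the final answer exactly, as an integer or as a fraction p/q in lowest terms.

Stage 1: squarings mod 1479: 1460^1=1460, 1460^2=361, 1460^4=169, 1460^8=460, 1460^16=103, 1460^32=256, 1460^64=460, 1460^128=103, 1460^256=256, 1460^512=460, 1460^1024=103, 1460^2048=256, 1460^4096=460, 1460^8192=103, 1460^16384=256, 1460^32768=460, 1460^65536=103, 1460^131072=256, 1460^262144=460, 1460^524288=103; 1460^780452 = 1460^4 * 1460^32 * 1460^128 * 1460^2048 * 1460^8192 * 1460^16384 * 1460^32768 * 1460^65536 * 1460^131072 * 1460^524288 = 373 (mod 1479); answer 373
Stage 2: U1 = 373; r = 4; total draws C(8,3) = 56; favorable C(4,3) = 4; P = 1/14; answer 1/14

1/14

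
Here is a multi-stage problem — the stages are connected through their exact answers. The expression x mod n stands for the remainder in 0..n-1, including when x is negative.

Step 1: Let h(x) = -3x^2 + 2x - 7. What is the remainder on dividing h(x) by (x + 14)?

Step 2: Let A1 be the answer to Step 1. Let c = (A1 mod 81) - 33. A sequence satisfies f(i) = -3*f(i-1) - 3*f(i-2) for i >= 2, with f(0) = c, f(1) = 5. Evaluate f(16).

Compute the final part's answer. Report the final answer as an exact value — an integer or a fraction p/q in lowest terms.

Step 1: remainder = value at the root: -3*(-14)^2 + 2*(-14)^1 - 7 = (-588) + (-28) + (-7) = -623; answer -623
Step 2: A1 = -623; c = -8; f(2) = -3*(5) - 3*(-8) = 9; iterating: f(2)=9, f(3)=-42, f(4)=99, f(5)=-171, f(6)=216, f(7)=-135, f(8)=-243, f(9)=1134, f(10)=-2673, f(11)=4617, f(12)=-5832, f(13)=3645, f(14)=6561, f(15)=-30618, f(16)=72171; answer 72171

72171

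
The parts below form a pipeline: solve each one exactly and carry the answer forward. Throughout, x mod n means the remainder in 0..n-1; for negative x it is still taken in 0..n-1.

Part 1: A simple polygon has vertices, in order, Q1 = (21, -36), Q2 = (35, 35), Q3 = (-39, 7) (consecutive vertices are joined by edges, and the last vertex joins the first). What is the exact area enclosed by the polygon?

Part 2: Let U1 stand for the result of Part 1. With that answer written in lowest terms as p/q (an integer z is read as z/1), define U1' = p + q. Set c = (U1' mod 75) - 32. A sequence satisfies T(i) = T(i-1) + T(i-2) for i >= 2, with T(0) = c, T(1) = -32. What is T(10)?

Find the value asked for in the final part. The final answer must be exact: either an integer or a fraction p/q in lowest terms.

-1760

Part 1: cross terms: (21*35 - 35*-36)=1995, (35*7 - -39*35)=1610, (-39*-36 - 21*7)=1257; twice the area = |4862| = 4862; area = 2431; answer 2431
Part 2: U1 = 2431; threaded value p + q = 2432; c = 0; T(2) = 1*(-32) + 1*(0) = -32; iterating: T(2)=-32, T(3)=-64, T(4)=-96, T(5)=-160, T(6)=-256, T(7)=-416, T(8)=-672, T(9)=-1088, T(10)=-1760; answer -1760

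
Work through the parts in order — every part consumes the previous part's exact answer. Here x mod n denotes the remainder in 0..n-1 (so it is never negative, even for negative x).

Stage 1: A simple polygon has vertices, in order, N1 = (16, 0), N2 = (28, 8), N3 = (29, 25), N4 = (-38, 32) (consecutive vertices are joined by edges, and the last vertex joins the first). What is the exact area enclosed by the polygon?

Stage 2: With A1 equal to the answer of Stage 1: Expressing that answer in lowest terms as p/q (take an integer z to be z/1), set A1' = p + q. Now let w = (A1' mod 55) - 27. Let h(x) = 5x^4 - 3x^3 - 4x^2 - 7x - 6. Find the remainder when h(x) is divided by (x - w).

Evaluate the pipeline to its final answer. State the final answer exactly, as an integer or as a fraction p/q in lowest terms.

Stage 1: cross terms: (16*8 - 28*0)=128, (28*25 - 29*8)=468, (29*32 - -38*25)=1878, (-38*0 - 16*32)=-512; twice the area = |1962| = 1962; area = 981; answer 981
Stage 2: A1 = 981; threaded value p + q = 982; w = 20; remainder = value at the root: 5*(20)^4 - 3*(20)^3 - 4*(20)^2 - 7*(20)^1 - 6 = (800000) + (-24000) + (-1600) + (-140) + (-6) = 774254; answer 774254

774254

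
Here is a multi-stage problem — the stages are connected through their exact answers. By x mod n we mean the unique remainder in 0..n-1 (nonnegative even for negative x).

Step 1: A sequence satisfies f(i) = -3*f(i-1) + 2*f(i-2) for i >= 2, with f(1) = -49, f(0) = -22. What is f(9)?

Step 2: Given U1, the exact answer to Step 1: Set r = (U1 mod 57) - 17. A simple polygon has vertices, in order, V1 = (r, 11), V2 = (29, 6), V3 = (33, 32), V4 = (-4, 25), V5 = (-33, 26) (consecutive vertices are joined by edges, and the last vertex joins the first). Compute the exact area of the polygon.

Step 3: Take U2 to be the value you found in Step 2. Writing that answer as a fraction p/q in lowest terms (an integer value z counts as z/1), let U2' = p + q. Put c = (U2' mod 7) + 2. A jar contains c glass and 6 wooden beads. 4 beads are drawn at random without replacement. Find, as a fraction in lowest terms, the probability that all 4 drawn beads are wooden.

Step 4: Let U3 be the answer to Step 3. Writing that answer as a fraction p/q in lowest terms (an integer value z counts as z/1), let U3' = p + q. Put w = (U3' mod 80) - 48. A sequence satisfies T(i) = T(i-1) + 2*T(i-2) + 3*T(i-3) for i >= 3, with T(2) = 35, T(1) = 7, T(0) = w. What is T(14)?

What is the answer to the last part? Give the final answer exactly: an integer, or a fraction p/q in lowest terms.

Step 1: f(2) = -3*(-49) + 2*(-22) = 103; iterating: f(2)=103, f(3)=-407, f(4)=1427, f(5)=-5095, f(6)=18139, f(7)=-64607, f(8)=230099, f(9)=-819511; answer -819511
Step 2: U1 = -819511; r = 18; cross terms: (18*6 - 29*11)=-211, (29*32 - 33*6)=730, (33*25 - -4*32)=953, (-4*26 - -33*25)=721, (-33*11 - 18*26)=-831; twice the area = |1362| = 1362; area = 681; answer 681
Step 3: U2 = 681; threaded value p + q = 682; c = 5; total draws C(11,4) = 330; favorable C(6,4) = 15; P = 1/22; answer 1/22
Step 4: U3 = 1/22; threaded value p + q = 23; w = -25; T(3) = 1*(35) + 2*(7) + 3*(-25) = -26; iterating: T(3)=-26, T(4)=65, T(5)=118, T(6)=170, T(7)=601, T(8)=1295, T(9)=3007, T(10)=7400, T(11)=17299, T(12)=41120, T(13)=97918, T(14)=232055; answer 232055

232055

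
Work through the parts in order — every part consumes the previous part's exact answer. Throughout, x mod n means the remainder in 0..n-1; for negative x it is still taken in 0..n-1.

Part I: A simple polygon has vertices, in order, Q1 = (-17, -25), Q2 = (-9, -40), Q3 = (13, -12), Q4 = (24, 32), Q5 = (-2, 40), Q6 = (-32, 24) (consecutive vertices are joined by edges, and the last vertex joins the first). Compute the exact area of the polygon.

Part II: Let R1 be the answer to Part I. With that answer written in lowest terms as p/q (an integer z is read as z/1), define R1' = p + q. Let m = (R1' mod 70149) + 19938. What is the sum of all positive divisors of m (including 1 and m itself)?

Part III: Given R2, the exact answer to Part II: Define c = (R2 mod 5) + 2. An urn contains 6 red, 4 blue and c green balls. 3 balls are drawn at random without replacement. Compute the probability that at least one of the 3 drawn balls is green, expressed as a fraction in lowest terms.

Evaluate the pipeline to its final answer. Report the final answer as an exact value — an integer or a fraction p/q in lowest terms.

61/91

Part I: cross terms: (-17*-40 - -9*-25)=455, (-9*-12 - 13*-40)=628, (13*32 - 24*-12)=704, (24*40 - -2*32)=1024, (-2*24 - -32*40)=1232, (-32*-25 - -17*24)=1208; twice the area = |5251| = 5251; area = 5251/2; answer 5251/2
Part II: R1 = 5251/2; threaded value p + q = 5253; m = 25191; 25191 = 3^4 * 311; sigma = (1 + 3 + 9 + 27 + 81) * (1 + 311) = 121 * 312 = 37752; answer 37752
Part III: R2 = 37752; c = 4; total draws C(14,3) = 364; complement C(10,3) = 120; favorable 364 - 120 = 244; P = 61/91; answer 61/91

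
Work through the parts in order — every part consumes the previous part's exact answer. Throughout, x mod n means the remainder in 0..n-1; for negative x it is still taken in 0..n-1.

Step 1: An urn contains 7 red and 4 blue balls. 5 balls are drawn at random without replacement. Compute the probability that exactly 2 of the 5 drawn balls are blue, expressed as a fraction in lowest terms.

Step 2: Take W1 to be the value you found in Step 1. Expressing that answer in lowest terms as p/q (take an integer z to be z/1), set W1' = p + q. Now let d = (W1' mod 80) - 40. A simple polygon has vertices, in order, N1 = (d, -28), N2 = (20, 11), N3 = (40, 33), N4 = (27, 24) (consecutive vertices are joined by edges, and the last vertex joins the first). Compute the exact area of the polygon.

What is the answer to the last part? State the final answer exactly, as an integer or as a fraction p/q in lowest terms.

405/2

Step 1: total draws C(11,5) = 462; favorable C(4,2)*C(7,3) = 210; P = 5/11; answer 5/11
Step 2: W1 = 5/11; threaded value p + q = 16; d = -24; cross terms: (-24*11 - 20*-28)=296, (20*33 - 40*11)=220, (40*24 - 27*33)=69, (27*-28 - -24*24)=-180; twice the area = |405| = 405; area = 405/2; answer 405/2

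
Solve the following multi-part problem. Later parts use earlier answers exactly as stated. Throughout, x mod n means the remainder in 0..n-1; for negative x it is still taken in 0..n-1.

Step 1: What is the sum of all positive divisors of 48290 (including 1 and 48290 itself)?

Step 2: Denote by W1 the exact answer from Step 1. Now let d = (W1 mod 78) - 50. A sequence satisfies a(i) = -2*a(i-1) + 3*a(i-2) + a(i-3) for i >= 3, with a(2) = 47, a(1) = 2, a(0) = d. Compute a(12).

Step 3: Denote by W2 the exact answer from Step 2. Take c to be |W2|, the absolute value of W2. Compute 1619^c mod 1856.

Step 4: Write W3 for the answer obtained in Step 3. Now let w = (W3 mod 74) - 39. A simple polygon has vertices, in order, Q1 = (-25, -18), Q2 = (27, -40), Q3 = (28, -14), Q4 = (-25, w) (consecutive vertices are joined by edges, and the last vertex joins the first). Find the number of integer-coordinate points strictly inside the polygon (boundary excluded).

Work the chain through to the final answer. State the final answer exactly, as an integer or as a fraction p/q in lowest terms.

1050

Step 1: 48290 = 2 * 5 * 11 * 439; sigma = (1 + 2) * (1 + 5) * (1 + 11) * (1 + 439) = 3 * 6 * 12 * 440 = 95040; answer 95040
Step 2: W1 = 95040; d = -14; a(3) = -2*(47) + 3*(2) + 1*(-14) = -102; iterating: a(3)=-102, a(4)=347, a(5)=-953, a(6)=2845, a(7)=-8202, a(8)=23986, a(9)=-69733, a(10)=203222, a(11)=-591657, a(12)=1723247; answer 1723247
Step 3: W2 = 1723247; c = 1723247; squarings mod 1856: 1619^1=1619, 1619^2=489, 1619^4=1553, 1619^8=865, 1619^16=257, 1619^32=1089, 1619^64=1793, 1619^128=257, 1619^256=1089, 1619^512=1793, 1619^1024=257, 1619^2048=1089, 1619^4096=1793, 1619^8192=257, 1619^16384=1089, 1619^32768=1793, 1619^65536=257, 1619^131072=1089, 1619^262144=1793, 1619^524288=257, 1619^1048576=1089; 1619^1723247 = 1619^1 * 1619^2 * 1619^4 * 1619^8 * 1619^32 * 1619^64 * 1619^256 * 1619^512 * 1619^2048 * 1619^16384 * 1619^131072 * 1619^524288 * 1619^1048576 = 923 (mod 1856); answer 923
Step 4: W3 = 923; w = -4; cross terms: (-25*-40 - 27*-18)=1486, (27*-14 - 28*-40)=742, (28*-4 - -25*-14)=-462, (-25*-18 - -25*-4)=350; twice the area = |2116| = 2116; area = 1058; boundary points = 2 + 1 + 1 + 14 = 18; strictly interior points = area - boundary/2 + 1 = 1050; answer 1050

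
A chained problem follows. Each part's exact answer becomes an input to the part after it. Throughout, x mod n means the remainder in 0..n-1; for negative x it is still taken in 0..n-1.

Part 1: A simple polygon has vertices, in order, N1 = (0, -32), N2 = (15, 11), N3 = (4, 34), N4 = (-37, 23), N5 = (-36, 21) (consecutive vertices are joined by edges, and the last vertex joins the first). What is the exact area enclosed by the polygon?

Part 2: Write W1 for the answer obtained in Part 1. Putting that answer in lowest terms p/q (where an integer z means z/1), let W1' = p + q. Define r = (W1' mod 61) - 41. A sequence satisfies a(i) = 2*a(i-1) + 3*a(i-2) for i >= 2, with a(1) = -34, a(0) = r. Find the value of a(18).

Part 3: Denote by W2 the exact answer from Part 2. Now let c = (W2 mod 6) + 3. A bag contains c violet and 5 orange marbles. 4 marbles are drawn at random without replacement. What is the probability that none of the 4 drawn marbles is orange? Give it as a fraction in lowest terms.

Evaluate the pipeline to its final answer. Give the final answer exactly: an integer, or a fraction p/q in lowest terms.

Part 1: cross terms: (0*11 - 15*-32)=480, (15*34 - 4*11)=466, (4*23 - -37*34)=1350, (-37*21 - -36*23)=51, (-36*-32 - 0*21)=1152; twice the area = |3499| = 3499; area = 3499/2; answer 3499/2
Part 2: W1 = 3499/2; threaded value p + q = 3501; r = -17; a(2) = 2*(-34) + 3*(-17) = -119; iterating: a(2)=-119, a(3)=-340, a(4)=-1037, a(5)=-3094, a(6)=-9299, a(7)=-27880, a(8)=-83657, a(9)=-250954, a(10)=-752879, a(11)=-2258620, a(12)=-6775877, a(13)=-20327614, a(14)=-60982859, a(15)=-182948560, a(16)=-548845697, a(17)=-1646537074, a(18)=-4939611239; answer -4939611239
Part 3: W2 = -4939611239; c = 4; total draws C(9,4) = 126; favorable C(4,4) = 1; P = 1/126; answer 1/126

1/126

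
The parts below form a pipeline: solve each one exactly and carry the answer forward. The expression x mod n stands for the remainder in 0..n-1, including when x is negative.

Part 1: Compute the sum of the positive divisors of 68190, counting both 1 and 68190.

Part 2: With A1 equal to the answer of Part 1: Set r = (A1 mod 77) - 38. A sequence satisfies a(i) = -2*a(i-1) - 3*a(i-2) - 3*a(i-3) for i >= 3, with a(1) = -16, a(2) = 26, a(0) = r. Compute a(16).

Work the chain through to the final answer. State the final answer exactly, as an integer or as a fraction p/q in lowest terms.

Part 1: 68190 = 2 * 3 * 5 * 2273; sigma = (1 + 2) * (1 + 3) * (1 + 5) * (1 + 2273) = 3 * 4 * 6 * 2274 = 163728; answer 163728
Part 2: A1 = 163728; r = -12; a(3) = -2*(26) - 3*(-16) - 3*(-12) = 32; iterating: a(3)=32, a(4)=-94, a(5)=14, a(6)=158, a(7)=-76, a(8)=-364, a(9)=482, a(10)=356, a(11)=-1066, a(12)=-382, a(13)=2894, a(14)=-1444, a(15)=-4648, a(16)=4946; answer 4946

4946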